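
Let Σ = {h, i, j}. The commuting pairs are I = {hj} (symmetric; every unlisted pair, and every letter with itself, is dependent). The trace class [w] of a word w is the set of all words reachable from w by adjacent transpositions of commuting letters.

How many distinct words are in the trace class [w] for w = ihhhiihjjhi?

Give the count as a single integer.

6

0(i) covers ∅
1(h) covers 0:i
2(h) covers 1:h
3(h) covers 2:h
4(i) covers 3:h
5(i) covers 4:i
6(h) covers 5:i
7(j) covers 5:i
8(j) covers 7:j
9(h) covers 6:h
10(i) covers 8:j, 9:h
floor of heap: 0:i
completions by unplaced set U, small U first (add the entries for U minus each lowest piece of U):
  |U|=1: {10}:1
  |U|=2: {8,10}:1  {9,10}:1
  |U|=3: {6,9,10}:1  {7,8,10}:1  {8,9,10}:2
  |U|=4: {6,8,9,10}:3  {7,8,9,10}:3
  |U|=5: {6,7,8,9,10}:6
  |U|=6: {5,6,7,8,9,10}:6
  |U|=7: {4,5,6,7,8,9,10}:6
  |U|=8: {3,4,5,6,7,8,9,10}:6
  |U|=9: {2,3,4,5,6,7,8,9,10}:6
  start at 0(i): 6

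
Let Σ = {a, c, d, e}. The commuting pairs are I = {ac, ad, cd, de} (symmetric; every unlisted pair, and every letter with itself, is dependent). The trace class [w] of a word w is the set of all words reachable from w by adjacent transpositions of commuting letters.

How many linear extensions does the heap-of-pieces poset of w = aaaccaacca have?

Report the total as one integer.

210

drop 0:a onto floor
drop 1:a onto {0:a}
drop 2:a onto {1:a}
drop 3:c onto floor
drop 4:c onto {3:c}
drop 5:a onto {2:a}
drop 6:a onto {5:a}
drop 7:c onto {4:c}
drop 8:c onto {7:c}
drop 9:a onto {6:a}
ground layer = {0:a, 3:c}
drop-orders for the pieces not yet dropped (sum over which currently-grounded one goes next):
  1 to go: {8} 1  {9} 1
  2 to go: {6,9} 1  {7,8} 1  {8,9} 2
  3 to go: {4,7,8} 1  {5,6,9} 1  {6,8,9} 3  {7,8,9} 3
  4 to go: {2,5,6,9} 1  {3,4,7,8} 1  {4,7,8,9} 4  {5,6,8,9} 4  {6,7,8,9} 6
  5 to go: {1,2,5,6,9} 1  {2,5,6,8,9} 5  {3,4,7,8,9} 5  {4,6,7,8,9} 10  {5,6,7,8,9} 10
  6 to go: {0,1,2,5,6,9} 1  {1,2,5,6,8,9} 6  {2,5,6,7,8,9} 15  {3,4,6,7,8,9} 15  {4,5,6,7,8,9} 20
  7 to go: {0,1,2,5,6,8,9} 7  {1,2,5,6,7,8,9} 21  {2,4,5,6,7,8,9} 35  {3,4,5,6,7,8,9} 35
  8 to go: {0,1,2,5,6,7,8,9} 28  {1,2,4,5,6,7,8,9} 56  {2,3,4,5,6,7,8,9} 70
  if 0:a drops first: 126 orders
  if 3:c drops first: 84 orders
heap linearizations: 210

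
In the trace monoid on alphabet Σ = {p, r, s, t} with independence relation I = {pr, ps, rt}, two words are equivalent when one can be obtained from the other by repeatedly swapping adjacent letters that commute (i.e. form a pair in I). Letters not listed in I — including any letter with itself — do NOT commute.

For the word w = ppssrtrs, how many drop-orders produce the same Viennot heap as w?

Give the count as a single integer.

#0=p has no predecessor
#1=p depends on [0:p]
#2=s has no predecessor
#3=s depends on [2:s]
#4=r depends on [3:s]
#5=t depends on [1:p, 3:s]
#6=r depends on [4:r]
#7=s depends on [5:t, 6:r]
sources: [0:p, 2:s]
N(rest) = Σ N(rest − s) over sources s of rest; N(one piece) = 1:
  size 1 → [7]=1
  size 2 → [5,7]=1  [6,7]=1
  size 3 → [1,5,7]=1  [4,6,7]=1  [5,6,7]=2
  size 4 → [0,1,5,7]=1  [1,5,6,7]=3  [4,5,6,7]=3
  size 5 → [0,1,5,6,7]=4  [1,4,5,6,7]=6  [3,4,5,6,7]=3
  size 6 → [0,1,4,5,6,7]=10  [1,3,4,5,6,7]=9  [2,3,4,5,6,7]=3
  first=0(p) contributes 12
  first=2(s) contributes 19
|[w]| = 31

31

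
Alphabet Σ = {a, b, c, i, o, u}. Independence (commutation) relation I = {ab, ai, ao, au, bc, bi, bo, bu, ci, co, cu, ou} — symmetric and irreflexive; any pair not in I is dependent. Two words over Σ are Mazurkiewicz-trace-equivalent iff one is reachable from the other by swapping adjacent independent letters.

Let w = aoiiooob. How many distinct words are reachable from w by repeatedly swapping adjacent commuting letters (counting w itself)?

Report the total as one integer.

56

0(a) covers ∅
1(o) covers ∅
2(i) covers 1:o
3(i) covers 2:i
4(o) covers 3:i
5(o) covers 4:o
6(o) covers 5:o
7(b) covers ∅
floor of heap: 0:a, 1:o, 7:b
completions by unplaced set U, small U first (add the entries for U minus each lowest piece of U):
  |U|=1: {0}:1  {6}:1  {7}:1
  |U|=2: {0,6}:2  {0,7}:2  {5,6}:1  {6,7}:2
  |U|=3: {0,5,6}:3  {0,6,7}:6  {4,5,6}:1  {5,6,7}:3
  |U|=4: {0,4,5,6}:4  {0,5,6,7}:12  {3,4,5,6}:1  {4,5,6,7}:4
  |U|=5: {0,3,4,5,6}:5  {0,4,5,6,7}:20  {2,3,4,5,6}:1  {3,4,5,6,7}:5
  |U|=6: {0,2,3,4,5,6}:6  {0,3,4,5,6,7}:30  {1,2,3,4,5,6}:1  {2,3,4,5,6,7}:6
  start at 0(a): 7
  start at 1(o): 42
  start at 7(b): 7
sum over floor = 56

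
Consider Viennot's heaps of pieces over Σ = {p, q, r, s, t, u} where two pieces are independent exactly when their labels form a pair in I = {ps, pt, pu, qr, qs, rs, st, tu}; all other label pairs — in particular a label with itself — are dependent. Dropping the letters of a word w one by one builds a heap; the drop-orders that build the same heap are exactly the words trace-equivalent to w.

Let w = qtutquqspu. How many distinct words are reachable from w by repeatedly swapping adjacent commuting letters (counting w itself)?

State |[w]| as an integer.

piece 0:q — minimal
piece 1:t rests on {0:q}
piece 2:u rests on {0:q}
piece 3:t rests on {1:t}
piece 4:q rests on {2:u, 3:t}
piece 5:u rests on {4:q}
piece 6:q rests on {5:u}
piece 7:s rests on {5:u}
piece 8:p rests on {6:q}
piece 9:u rests on {6:q, 7:s}
minimal pieces: {0:q}
ways to finish when only these pieces remain (= sum over removing one remaining piece with nothing left below it):
  1 left: {8}→1  {9}→1
  2 left: {7,9}→1  {8,9}→2
  3 left: {6,8,9}→2  {7,8,9}→3
  4 left: {6,7,8,9}→5
  5 left: {5,6,7,8,9}→5
  6 left: {4,5,6,7,8,9}→5
  7 left: {2,4,5,6,7,8,9}→5  {3,4,5,6,7,8,9}→5
  8 left: {1,3,4,5,6,7,8,9}→5  {2,3,4,5,6,7,8,9}→10
  placing 0:q first → 15 extensions

15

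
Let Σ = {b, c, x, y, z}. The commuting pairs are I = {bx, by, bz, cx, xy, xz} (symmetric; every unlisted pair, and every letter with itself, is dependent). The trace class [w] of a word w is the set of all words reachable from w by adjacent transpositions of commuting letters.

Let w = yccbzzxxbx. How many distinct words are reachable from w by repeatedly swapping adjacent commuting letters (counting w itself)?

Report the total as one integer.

0(y) covers ∅
1(c) covers 0:y
2(c) covers 1:c
3(b) covers 2:c
4(z) covers 2:c
5(z) covers 4:z
6(x) covers ∅
7(x) covers 6:x
8(b) covers 3:b
9(x) covers 7:x
floor of heap: 0:y, 6:x
completions by unplaced set U, small U first (add the entries for U minus each lowest piece of U):
  |U|=1: {5}:1  {8}:1  {9}:1
  |U|=2: {3,8}:1  {4,5}:1  {5,8}:2  {5,9}:2  {7,9}:1  {8,9}:2
  |U|=3: {3,5,8}:3  {3,8,9}:3  {4,5,8}:3  {4,5,9}:3  {5,7,9}:3  {5,8,9}:6  {6,7,9}:1  {7,8,9}:3
  |U|=4: {3,4,5,8}:6  {3,5,8,9}:12  {3,7,8,9}:6  {4,5,7,9}:6  {4,5,8,9}:12  {5,6,7,9}:4  {5,7,8,9}:12  {6,7,8,9}:4
  |U|=5: {2,3,4,5,8}:6  {3,4,5,8,9}:30  {3,5,7,8,9}:30  {3,6,7,8,9}:10  {4,5,6,7,9}:10  {4,5,7,8,9}:30  {5,6,7,8,9}:20
  |U|=6: {1,2,3,4,5,8}:6  {2,3,4,5,8,9}:36  {3,4,5,7,8,9}:90  {3,5,6,7,8,9}:60  {4,5,6,7,8,9}:60
  |U|=7: {0,1,2,3,4,5,8}:6  {1,2,3,4,5,8,9}:42  {2,3,4,5,7,8,9}:126  {3,4,5,6,7,8,9}:210
  |U|=8: {0,1,2,3,4,5,8,9}:48  {1,2,3,4,5,7,8,9}:168  {2,3,4,5,6,7,8,9}:336
  start at 0(y): 504
  start at 6(x): 216
sum over floor = 720

720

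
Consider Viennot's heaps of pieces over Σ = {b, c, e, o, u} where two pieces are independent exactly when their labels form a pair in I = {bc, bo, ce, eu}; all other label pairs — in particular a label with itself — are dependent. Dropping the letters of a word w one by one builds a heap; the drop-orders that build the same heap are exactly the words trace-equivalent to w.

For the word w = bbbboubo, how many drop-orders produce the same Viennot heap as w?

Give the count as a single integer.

piece 0:b — minimal
piece 1:b rests on {0:b}
piece 2:b rests on {1:b}
piece 3:b rests on {2:b}
piece 4:o — minimal
piece 5:u rests on {3:b, 4:o}
piece 6:b rests on {5:u}
piece 7:o rests on {5:u}
minimal pieces: {0:b, 4:o}
ways to finish when only these pieces remain (= sum over removing one remaining piece with nothing left below it):
  1 left: {6}→1  {7}→1
  2 left: {6,7}→2
  3 left: {5,6,7}→2
  4 left: {3,5,6,7}→2  {4,5,6,7}→2
  5 left: {2,3,5,6,7}→2  {3,4,5,6,7}→4
  6 left: {1,2,3,5,6,7}→2  {2,3,4,5,6,7}→6
  placing 0:b first → 8 extensions
  placing 4:o first → 2 extensions
total linear extensions = 10

10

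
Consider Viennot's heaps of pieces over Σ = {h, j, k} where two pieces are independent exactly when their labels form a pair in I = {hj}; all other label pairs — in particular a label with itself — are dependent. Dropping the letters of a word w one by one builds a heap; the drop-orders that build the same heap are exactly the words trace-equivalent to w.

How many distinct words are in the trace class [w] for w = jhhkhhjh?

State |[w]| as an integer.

#0=j has no predecessor
#1=h has no predecessor
#2=h depends on [1:h]
#3=k depends on [0:j, 2:h]
#4=h depends on [3:k]
#5=h depends on [4:h]
#6=j depends on [3:k]
#7=h depends on [5:h]
sources: [0:j, 1:h]
N(rest) = Σ N(rest − s) over sources s of rest; N(one piece) = 1:
  size 1 → [6]=1  [7]=1
  size 2 → [5,7]=1  [6,7]=2
  size 3 → [4,5,7]=1  [5,6,7]=3
  size 4 → [4,5,6,7]=4
  size 5 → [3,4,5,6,7]=4
  size 6 → [0,3,4,5,6,7]=4  [2,3,4,5,6,7]=4
  first=0(j) contributes 4
  first=1(h) contributes 8
|[w]| = 12

12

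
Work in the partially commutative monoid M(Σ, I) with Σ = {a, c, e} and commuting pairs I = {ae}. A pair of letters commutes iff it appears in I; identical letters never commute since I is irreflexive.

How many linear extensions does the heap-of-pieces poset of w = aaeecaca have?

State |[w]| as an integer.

6

#0=a has no predecessor
#1=a depends on [0:a]
#2=e has no predecessor
#3=e depends on [2:e]
#4=c depends on [1:a, 3:e]
#5=a depends on [4:c]
#6=c depends on [5:a]
#7=a depends on [6:c]
sources: [0:a, 2:e]
N(rest) = Σ N(rest − s) over sources s of rest; N(one piece) = 1:
  size 1 → [7]=1
  size 2 → [6,7]=1
  size 3 → [5,6,7]=1
  size 4 → [4,5,6,7]=1
  size 5 → [1,4,5,6,7]=1  [3,4,5,6,7]=1
  size 6 → [0,1,4,5,6,7]=1  [1,3,4,5,6,7]=2  [2,3,4,5,6,7]=1
  first=0(a) contributes 3
  first=2(e) contributes 3
|[w]| = 6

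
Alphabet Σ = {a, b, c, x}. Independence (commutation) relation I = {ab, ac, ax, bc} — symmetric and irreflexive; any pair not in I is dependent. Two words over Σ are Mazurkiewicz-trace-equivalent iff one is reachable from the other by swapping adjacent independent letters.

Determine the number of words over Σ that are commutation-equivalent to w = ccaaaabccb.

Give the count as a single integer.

3150

piece 0:c — minimal
piece 1:c rests on {0:c}
piece 2:a — minimal
piece 3:a rests on {2:a}
piece 4:a rests on {3:a}
piece 5:a rests on {4:a}
piece 6:b — minimal
piece 7:c rests on {1:c}
piece 8:c rests on {7:c}
piece 9:b rests on {6:b}
minimal pieces: {0:c, 2:a, 6:b}
ways to finish when only these pieces remain (= sum over removing one remaining piece with nothing left below it):
  1 left: {5}→1  {8}→1  {9}→1
  2 left: {4,5}→1  {5,8}→2  {5,9}→2  {6,9}→1  {7,8}→1  {8,9}→2
  3 left: {1,7,8}→1  {3,4,5}→1  {4,5,8}→3  {4,5,9}→3  {5,6,9}→3  {5,7,8}→3  {5,8,9}→6  {6,8,9}→3  {7,8,9}→3
  4 left: {0,1,7,8}→1  {1,5,7,8}→4  {1,7,8,9}→4  {2,3,4,5}→1  {3,4,5,8}→4  {3,4,5,9}→4  {4,5,6,9}→6  {4,5,7,8}→6  {4,5,8,9}→12  {5,6,8,9}→12  {5,7,8,9}→12  {6,7,8,9}→6
  5 left: {0,1,5,7,8}→5  {0,1,7,8,9}→5  {1,4,5,7,8}→10  {1,5,7,8,9}→20  {1,6,7,8,9}→10  {2,3,4,5,8}→5  {2,3,4,5,9}→5  {3,4,5,6,9}→10  {3,4,5,7,8}→10  {3,4,5,8,9}→20  {4,5,6,8,9}→30  {4,5,7,8,9}→30  {5,6,7,8,9}→30
  6 left: {0,1,4,5,7,8}→15  {0,1,5,7,8,9}→30  {0,1,6,7,8,9}→15  {1,3,4,5,7,8}→20  {1,4,5,7,8,9}→60  {1,5,6,7,8,9}→60  {2,3,4,5,6,9}→15  {2,3,4,5,7,8}→15  {2,3,4,5,8,9}→30  {3,4,5,6,8,9}→60  {3,4,5,7,8,9}→60  {4,5,6,7,8,9}→90
  7 left: {0,1,3,4,5,7,8}→35  {0,1,4,5,7,8,9}→105  {0,1,5,6,7,8,9}→105  {1,2,3,4,5,7,8}→35  {1,3,4,5,7,8,9}→140  {1,4,5,6,7,8,9}→210  {2,3,4,5,6,8,9}→105  {2,3,4,5,7,8,9}→105  {3,4,5,6,7,8,9}→210
  8 left: {0,1,2,3,4,5,7,8}→70  {0,1,3,4,5,7,8,9}→280  {0,1,4,5,6,7,8,9}→420  {1,2,3,4,5,7,8,9}→280  {1,3,4,5,6,7,8,9}→560  {2,3,4,5,6,7,8,9}→420
  placing 0:c first → 1260 extensions
  placing 2:a first → 1260 extensions
  placing 6:b first → 630 extensions
total linear extensions = 3150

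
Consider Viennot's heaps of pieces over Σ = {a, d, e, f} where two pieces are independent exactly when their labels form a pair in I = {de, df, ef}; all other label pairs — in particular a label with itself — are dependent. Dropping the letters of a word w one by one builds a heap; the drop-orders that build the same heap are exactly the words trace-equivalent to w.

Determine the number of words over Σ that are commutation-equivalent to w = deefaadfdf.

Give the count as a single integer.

0(d) covers ∅
1(e) covers ∅
2(e) covers 1:e
3(f) covers ∅
4(a) covers 0:d, 2:e, 3:f
5(a) covers 4:a
6(d) covers 5:a
7(f) covers 5:a
8(d) covers 6:d
9(f) covers 7:f
floor of heap: 0:d, 1:e, 3:f
completions by unplaced set U, small U first (add the entries for U minus each lowest piece of U):
  |U|=1: {8}:1  {9}:1
  |U|=2: {6,8}:1  {7,9}:1  {8,9}:2
  |U|=3: {6,8,9}:3  {7,8,9}:3
  |U|=4: {6,7,8,9}:6
  |U|=5: {5,6,7,8,9}:6
  |U|=6: {4,5,6,7,8,9}:6
  |U|=7: {0,4,5,6,7,8,9}:6  {2,4,5,6,7,8,9}:6  {3,4,5,6,7,8,9}:6
  |U|=8: {0,2,4,5,6,7,8,9}:12  {0,3,4,5,6,7,8,9}:12  {1,2,4,5,6,7,8,9}:6  {2,3,4,5,6,7,8,9}:12
  start at 0(d): 18
  start at 1(e): 36
  start at 3(f): 18
sum over floor = 72

72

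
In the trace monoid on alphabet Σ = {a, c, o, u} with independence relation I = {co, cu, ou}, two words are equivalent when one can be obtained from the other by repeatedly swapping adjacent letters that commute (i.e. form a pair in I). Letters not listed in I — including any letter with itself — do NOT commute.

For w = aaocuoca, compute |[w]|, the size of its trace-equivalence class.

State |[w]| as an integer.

drop 0:a onto floor
drop 1:a onto {0:a}
drop 2:o onto {1:a}
drop 3:c onto {1:a}
drop 4:u onto {1:a}
drop 5:o onto {2:o}
drop 6:c onto {3:c}
drop 7:a onto {4:u, 5:o, 6:c}
ground layer = {0:a}
drop-orders for the pieces not yet dropped (sum over which currently-grounded one goes next):
  1 to go: {7} 1
  2 to go: {4,7} 1  {5,7} 1  {6,7} 1
  3 to go: {2,5,7} 1  {3,6,7} 1  {4,5,7} 2  {4,6,7} 2  {5,6,7} 2
  4 to go: {2,4,5,7} 3  {2,5,6,7} 3  {3,4,6,7} 3  {3,5,6,7} 3  {4,5,6,7} 6
  5 to go: {2,3,5,6,7} 6  {2,4,5,6,7} 12  {3,4,5,6,7} 12
  6 to go: {2,3,4,5,6,7} 30
  if 0:a drops first: 30 orders

30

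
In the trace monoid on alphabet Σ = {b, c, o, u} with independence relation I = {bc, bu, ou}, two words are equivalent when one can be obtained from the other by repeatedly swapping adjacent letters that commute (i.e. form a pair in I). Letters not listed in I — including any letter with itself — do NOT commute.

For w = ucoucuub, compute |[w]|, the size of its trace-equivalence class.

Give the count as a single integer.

9

0(u) covers ∅
1(c) covers 0:u
2(o) covers 1:c
3(u) covers 1:c
4(c) covers 2:o, 3:u
5(u) covers 4:c
6(u) covers 5:u
7(b) covers 2:o
floor of heap: 0:u
completions by unplaced set U, small U first (add the entries for U minus each lowest piece of U):
  |U|=1: {6}:1  {7}:1
  |U|=2: {5,6}:1  {6,7}:2
  |U|=3: {4,5,6}:1  {5,6,7}:3
  |U|=4: {3,4,5,6}:1  {4,5,6,7}:4
  |U|=5: {2,4,5,6,7}:4  {3,4,5,6,7}:5
  |U|=6: {2,3,4,5,6,7}:9
  start at 0(u): 9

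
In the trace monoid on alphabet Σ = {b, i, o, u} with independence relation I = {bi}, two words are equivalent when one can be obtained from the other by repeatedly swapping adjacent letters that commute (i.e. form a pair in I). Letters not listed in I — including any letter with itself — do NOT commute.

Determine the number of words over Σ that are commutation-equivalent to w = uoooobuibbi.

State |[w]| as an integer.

#0=u has no predecessor
#1=o depends on [0:u]
#2=o depends on [1:o]
#3=o depends on [2:o]
#4=o depends on [3:o]
#5=b depends on [4:o]
#6=u depends on [5:b]
#7=i depends on [6:u]
#8=b depends on [6:u]
#9=b depends on [8:b]
#10=i depends on [7:i]
sources: [0:u]
N(rest) = Σ N(rest − s) over sources s of rest; N(one piece) = 1:
  size 1 → [9]=1  [10]=1
  size 2 → [7,10]=1  [8,9]=1  [9,10]=2
  size 3 → [7,9,10]=3  [8,9,10]=3
  size 4 → [7,8,9,10]=6
  size 5 → [6,7,8,9,10]=6
  size 6 → [5,6,7,8,9,10]=6
  size 7 → [4,5,6,7,8,9,10]=6
  size 8 → [3,4,5,6,7,8,9,10]=6
  size 9 → [2,3,4,5,6,7,8,9,10]=6
  first=0(u) contributes 6

6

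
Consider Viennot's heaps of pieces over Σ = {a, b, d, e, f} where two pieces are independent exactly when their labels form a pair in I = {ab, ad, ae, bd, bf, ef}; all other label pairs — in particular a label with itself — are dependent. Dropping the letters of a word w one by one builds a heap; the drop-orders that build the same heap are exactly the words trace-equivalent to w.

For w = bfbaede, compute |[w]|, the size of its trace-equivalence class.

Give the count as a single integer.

0(b) covers ∅
1(f) covers ∅
2(b) covers 0:b
3(a) covers 1:f
4(e) covers 2:b
5(d) covers 1:f, 4:e
6(e) covers 5:d
floor of heap: 0:b, 1:f
completions by unplaced set U, small U first (add the entries for U minus each lowest piece of U):
  |U|=1: {3}:1  {6}:1
  |U|=2: {3,6}:2  {5,6}:1
  |U|=3: {3,5,6}:3  {4,5,6}:1
  |U|=4: {1,3,5,6}:3  {2,4,5,6}:1  {3,4,5,6}:4
  |U|=5: {0,2,4,5,6}:1  {1,3,4,5,6}:7  {2,3,4,5,6}:5
  start at 0(b): 12
  start at 1(f): 6
sum over floor = 18

18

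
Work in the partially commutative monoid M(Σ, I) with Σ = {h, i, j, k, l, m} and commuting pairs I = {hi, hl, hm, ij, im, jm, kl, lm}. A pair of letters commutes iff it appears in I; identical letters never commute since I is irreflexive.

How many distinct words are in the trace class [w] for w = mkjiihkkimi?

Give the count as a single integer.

18

piece 0:m — minimal
piece 1:k rests on {0:m}
piece 2:j rests on {1:k}
piece 3:i rests on {1:k}
piece 4:i rests on {3:i}
piece 5:h rests on {2:j}
piece 6:k rests on {4:i, 5:h}
piece 7:k rests on {6:k}
piece 8:i rests on {7:k}
piece 9:m rests on {7:k}
piece 10:i rests on {8:i}
minimal pieces: {0:m}
ways to finish when only these pieces remain (= sum over removing one remaining piece with nothing left below it):
  1 left: {9}→1  {10}→1
  2 left: {8,10}→1  {9,10}→2
  3 left: {8,9,10}→3
  4 left: {7,8,9,10}→3
  5 left: {6,7,8,9,10}→3
  6 left: {4,6,7,8,9,10}→3  {5,6,7,8,9,10}→3
  7 left: {2,5,6,7,8,9,10}→3  {3,4,6,7,8,9,10}→3  {4,5,6,7,8,9,10}→6
  8 left: {2,4,5,6,7,8,9,10}→9  {3,4,5,6,7,8,9,10}→9
  9 left: {2,3,4,5,6,7,8,9,10}→18
  placing 0:m first → 18 extensions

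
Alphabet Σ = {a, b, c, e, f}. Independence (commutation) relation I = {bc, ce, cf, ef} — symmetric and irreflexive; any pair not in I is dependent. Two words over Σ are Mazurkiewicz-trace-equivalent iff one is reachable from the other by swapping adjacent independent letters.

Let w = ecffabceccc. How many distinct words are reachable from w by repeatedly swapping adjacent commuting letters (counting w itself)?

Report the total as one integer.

180

#0=e has no predecessor
#1=c has no predecessor
#2=f has no predecessor
#3=f depends on [2:f]
#4=a depends on [0:e, 1:c, 3:f]
#5=b depends on [4:a]
#6=c depends on [4:a]
#7=e depends on [5:b]
#8=c depends on [6:c]
#9=c depends on [8:c]
#10=c depends on [9:c]
sources: [0:e, 1:c, 2:f]
N(rest) = Σ N(rest − s) over sources s of rest; N(one piece) = 1:
  size 1 → [7]=1  [10]=1
  size 2 → [5,7]=1  [7,10]=2  [9,10]=1
  size 3 → [5,7,10]=3  [7,9,10]=3  [8,9,10]=1
  size 4 → [5,7,9,10]=6  [6,8,9,10]=1  [7,8,9,10]=4
  size 5 → [5,7,8,9,10]=10  [6,7,8,9,10]=5
  size 6 → [5,6,7,8,9,10]=15
  size 7 → [4,5,6,7,8,9,10]=15
  size 8 → [0,4,5,6,7,8,9,10]=15  [1,4,5,6,7,8,9,10]=15  [3,4,5,6,7,8,9,10]=15
  size 9 → [0,1,4,5,6,7,8,9,10]=30  [0,3,4,5,6,7,8,9,10]=30  [1,3,4,5,6,7,8,9,10]=30  [2,3,4,5,6,7,8,9,10]=15
  first=0(e) contributes 45
  first=1(c) contributes 45
  first=2(f) contributes 90
|[w]| = 180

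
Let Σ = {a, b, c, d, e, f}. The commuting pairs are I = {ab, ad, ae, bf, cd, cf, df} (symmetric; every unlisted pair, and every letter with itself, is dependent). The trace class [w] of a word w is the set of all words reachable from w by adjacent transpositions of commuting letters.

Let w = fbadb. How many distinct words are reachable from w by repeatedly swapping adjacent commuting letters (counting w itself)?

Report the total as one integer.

10

#0=f has no predecessor
#1=b has no predecessor
#2=a depends on [0:f]
#3=d depends on [1:b]
#4=b depends on [3:d]
sources: [0:f, 1:b]
N(rest) = Σ N(rest − s) over sources s of rest; N(one piece) = 1:
  size 1 → [2]=1  [4]=1
  size 2 → [0,2]=1  [2,4]=2  [3,4]=1
  size 3 → [0,2,4]=3  [1,3,4]=1  [2,3,4]=3
  first=0(f) contributes 4
  first=1(b) contributes 6
|[w]| = 10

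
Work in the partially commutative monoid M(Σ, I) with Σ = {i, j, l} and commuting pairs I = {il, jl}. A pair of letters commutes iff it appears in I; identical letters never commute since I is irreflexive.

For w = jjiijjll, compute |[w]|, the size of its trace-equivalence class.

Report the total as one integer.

drop 0:j onto floor
drop 1:j onto {0:j}
drop 2:i onto {1:j}
drop 3:i onto {2:i}
drop 4:j onto {3:i}
drop 5:j onto {4:j}
drop 6:l onto floor
drop 7:l onto {6:l}
ground layer = {0:j, 6:l}
drop-orders for the pieces not yet dropped (sum over which currently-grounded one goes next):
  1 to go: {5} 1  {7} 1
  2 to go: {4,5} 1  {5,7} 2  {6,7} 1
  3 to go: {3,4,5} 1  {4,5,7} 3  {5,6,7} 3
  4 to go: {2,3,4,5} 1  {3,4,5,7} 4  {4,5,6,7} 6
  5 to go: {1,2,3,4,5} 1  {2,3,4,5,7} 5  {3,4,5,6,7} 10
  6 to go: {0,1,2,3,4,5} 1  {1,2,3,4,5,7} 6  {2,3,4,5,6,7} 15
  if 0:j drops first: 21 orders
  if 6:l drops first: 7 orders
heap linearizations: 28

28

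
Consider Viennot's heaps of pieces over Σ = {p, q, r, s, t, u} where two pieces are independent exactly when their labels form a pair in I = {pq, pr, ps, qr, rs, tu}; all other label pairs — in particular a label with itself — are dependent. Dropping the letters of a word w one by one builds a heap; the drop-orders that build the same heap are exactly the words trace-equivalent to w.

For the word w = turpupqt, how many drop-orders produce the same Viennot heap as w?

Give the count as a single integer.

8

piece 0:t — minimal
piece 1:u — minimal
piece 2:r rests on {0:t, 1:u}
piece 3:p rests on {0:t, 1:u}
piece 4:u rests on {2:r, 3:p}
piece 5:p rests on {4:u}
piece 6:q rests on {4:u}
piece 7:t rests on {5:p, 6:q}
minimal pieces: {0:t, 1:u}
ways to finish when only these pieces remain (= sum over removing one remaining piece with nothing left below it):
  1 left: {7}→1
  2 left: {5,7}→1  {6,7}→1
  3 left: {5,6,7}→2
  4 left: {4,5,6,7}→2
  5 left: {2,4,5,6,7}→2  {3,4,5,6,7}→2
  6 left: {2,3,4,5,6,7}→4
  placing 0:t first → 4 extensions
  placing 1:u first → 4 extensions
total linear extensions = 8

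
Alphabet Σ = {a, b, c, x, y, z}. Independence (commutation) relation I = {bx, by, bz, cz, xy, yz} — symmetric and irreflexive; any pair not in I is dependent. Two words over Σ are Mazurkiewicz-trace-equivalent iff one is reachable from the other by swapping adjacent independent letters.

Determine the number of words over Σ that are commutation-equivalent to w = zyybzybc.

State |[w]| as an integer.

280

piece 0:z — minimal
piece 1:y — minimal
piece 2:y rests on {1:y}
piece 3:b — minimal
piece 4:z rests on {0:z}
piece 5:y rests on {2:y}
piece 6:b rests on {3:b}
piece 7:c rests on {5:y, 6:b}
minimal pieces: {0:z, 1:y, 3:b}
ways to finish when only these pieces remain (= sum over removing one remaining piece with nothing left below it):
  1 left: {4}→1  {7}→1
  2 left: {0,4}→1  {4,7}→2  {5,7}→1  {6,7}→1
  3 left: {0,4,7}→3  {2,5,7}→1  {3,6,7}→1  {4,5,7}→3  {4,6,7}→3  {5,6,7}→2
  4 left: {0,4,5,7}→6  {0,4,6,7}→6  {1,2,5,7}→1  {2,4,5,7}→4  {2,5,6,7}→3  {3,4,6,7}→4  {3,5,6,7}→3  {4,5,6,7}→8
  5 left: {0,2,4,5,7}→10  {0,3,4,6,7}→10  {0,4,5,6,7}→20  {1,2,4,5,7}→5  {1,2,5,6,7}→4  {2,3,5,6,7}→6  {2,4,5,6,7}→15  {3,4,5,6,7}→15
  6 left: {0,1,2,4,5,7}→15  {0,2,4,5,6,7}→45  {0,3,4,5,6,7}→45  {1,2,3,5,6,7}→10  {1,2,4,5,6,7}→24  {2,3,4,5,6,7}→36
  placing 0:z first → 70 extensions
  placing 1:y first → 126 extensions
  placing 3:b first → 84 extensions
total linear extensions = 280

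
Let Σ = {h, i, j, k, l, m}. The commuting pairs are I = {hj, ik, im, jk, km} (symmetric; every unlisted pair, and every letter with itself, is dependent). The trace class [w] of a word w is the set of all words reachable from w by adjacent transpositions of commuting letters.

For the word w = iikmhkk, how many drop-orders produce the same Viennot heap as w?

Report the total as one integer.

0(i) covers ∅
1(i) covers 0:i
2(k) covers ∅
3(m) covers ∅
4(h) covers 1:i, 2:k, 3:m
5(k) covers 4:h
6(k) covers 5:k
floor of heap: 0:i, 2:k, 3:m
completions by unplaced set U, small U first (add the entries for U minus each lowest piece of U):
  |U|=1: {6}:1
  |U|=2: {5,6}:1
  |U|=3: {4,5,6}:1
  |U|=4: {1,4,5,6}:1  {2,4,5,6}:1  {3,4,5,6}:1
  |U|=5: {0,1,4,5,6}:1  {1,2,4,5,6}:2  {1,3,4,5,6}:2  {2,3,4,5,6}:2
  start at 0(i): 6
  start at 2(k): 3
  start at 3(m): 3
sum over floor = 12

12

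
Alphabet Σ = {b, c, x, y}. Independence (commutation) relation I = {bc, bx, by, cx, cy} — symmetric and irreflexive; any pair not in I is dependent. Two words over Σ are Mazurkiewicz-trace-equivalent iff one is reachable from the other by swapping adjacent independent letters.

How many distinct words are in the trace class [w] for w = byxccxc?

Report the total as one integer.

drop 0:b onto floor
drop 1:y onto floor
drop 2:x onto {1:y}
drop 3:c onto floor
drop 4:c onto {3:c}
drop 5:x onto {2:x}
drop 6:c onto {4:c}
ground layer = {0:b, 1:y, 3:c}
drop-orders for the pieces not yet dropped (sum over which currently-grounded one goes next):
  1 to go: {0} 1  {5} 1  {6} 1
  2 to go: {0,5} 2  {0,6} 2  {2,5} 1  {4,6} 1  {5,6} 2
  3 to go: {0,2,5} 3  {0,4,6} 3  {0,5,6} 6  {1,2,5} 1  {2,5,6} 3  {3,4,6} 1  {4,5,6} 3
  4 to go: {0,1,2,5} 4  {0,2,5,6} 12  {0,3,4,6} 4  {0,4,5,6} 12  {1,2,5,6} 4  {2,4,5,6} 6  {3,4,5,6} 4
  5 to go: {0,1,2,5,6} 20  {0,2,4,5,6} 30  {0,3,4,5,6} 20  {1,2,4,5,6} 10  {2,3,4,5,6} 10
  if 0:b drops first: 20 orders
  if 1:y drops first: 60 orders
  if 3:c drops first: 60 orders
heap linearizations: 140

140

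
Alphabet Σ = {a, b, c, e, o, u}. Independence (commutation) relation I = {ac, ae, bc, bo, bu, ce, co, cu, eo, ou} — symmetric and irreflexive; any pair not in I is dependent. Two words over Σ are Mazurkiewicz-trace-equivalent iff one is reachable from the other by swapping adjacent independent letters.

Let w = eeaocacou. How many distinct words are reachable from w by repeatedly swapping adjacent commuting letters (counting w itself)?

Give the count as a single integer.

0(e) covers ∅
1(e) covers 0:e
2(a) covers ∅
3(o) covers 2:a
4(c) covers ∅
5(a) covers 3:o
6(c) covers 4:c
7(o) covers 5:a
8(u) covers 1:e, 5:a
floor of heap: 0:e, 2:a, 4:c
completions by unplaced set U, small U first (add the entries for U minus each lowest piece of U):
  |U|=1: {6}:1  {7}:1  {8}:1
  |U|=2: {1,8}:1  {4,6}:1  {6,7}:2  {6,8}:2  {7,8}:2
  |U|=3: {0,1,8}:1  {1,6,8}:3  {1,7,8}:3  {4,6,7}:3  {4,6,8}:3  {5,7,8}:2  {6,7,8}:6
  |U|=4: {0,1,6,8}:4  {0,1,7,8}:4  {1,4,6,8}:6  {1,5,7,8}:5  {1,6,7,8}:12  {3,5,7,8}:2  {4,6,7,8}:12  {5,6,7,8}:8
  |U|=5: {0,1,4,6,8}:10  {0,1,5,7,8}:9  {0,1,6,7,8}:20  {1,3,5,7,8}:7  {1,4,6,7,8}:30  {1,5,6,7,8}:25  {2,3,5,7,8}:2  {3,5,6,7,8}:10  {4,5,6,7,8}:20
  |U|=6: {0,1,3,5,7,8}:16  {0,1,4,6,7,8}:60  {0,1,5,6,7,8}:54  {1,2,3,5,7,8}:9  {1,3,5,6,7,8}:42  {1,4,5,6,7,8}:75  {2,3,5,6,7,8}:12  {3,4,5,6,7,8}:30
  |U|=7: {0,1,2,3,5,7,8}:25  {0,1,3,5,6,7,8}:112  {0,1,4,5,6,7,8}:189  {1,2,3,5,6,7,8}:63  {1,3,4,5,6,7,8}:147  {2,3,4,5,6,7,8}:42
  start at 0(e): 252
  start at 2(a): 448
  start at 4(c): 200
sum over floor = 900

900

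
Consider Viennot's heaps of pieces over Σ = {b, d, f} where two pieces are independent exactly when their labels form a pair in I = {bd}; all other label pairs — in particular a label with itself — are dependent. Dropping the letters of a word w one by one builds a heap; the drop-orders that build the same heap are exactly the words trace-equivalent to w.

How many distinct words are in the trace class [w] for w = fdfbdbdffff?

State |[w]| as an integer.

6

drop 0:f onto floor
drop 1:d onto {0:f}
drop 2:f onto {1:d}
drop 3:b onto {2:f}
drop 4:d onto {2:f}
drop 5:b onto {3:b}
drop 6:d onto {4:d}
drop 7:f onto {5:b, 6:d}
drop 8:f onto {7:f}
drop 9:f onto {8:f}
drop 10:f onto {9:f}
ground layer = {0:f}
drop-orders for the pieces not yet dropped (sum over which currently-grounded one goes next):
  1 to go: {10} 1
  2 to go: {9,10} 1
  3 to go: {8,9,10} 1
  4 to go: {7,8,9,10} 1
  5 to go: {5,7,8,9,10} 1  {6,7,8,9,10} 1
  6 to go: {3,5,7,8,9,10} 1  {4,6,7,8,9,10} 1  {5,6,7,8,9,10} 2
  7 to go: {3,5,6,7,8,9,10} 3  {4,5,6,7,8,9,10} 3
  8 to go: {3,4,5,6,7,8,9,10} 6
  9 to go: {2,3,4,5,6,7,8,9,10} 6
  if 0:f drops first: 6 orders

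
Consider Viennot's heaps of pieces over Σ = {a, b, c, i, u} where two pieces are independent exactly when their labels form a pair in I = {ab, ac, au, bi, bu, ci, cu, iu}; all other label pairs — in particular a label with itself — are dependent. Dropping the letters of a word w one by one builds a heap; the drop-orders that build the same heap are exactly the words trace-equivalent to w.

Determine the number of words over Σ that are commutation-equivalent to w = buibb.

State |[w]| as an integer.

#0=b has no predecessor
#1=u has no predecessor
#2=i has no predecessor
#3=b depends on [0:b]
#4=b depends on [3:b]
sources: [0:b, 1:u, 2:i]
N(rest) = Σ N(rest − s) over sources s of rest; N(one piece) = 1:
  size 1 → [1]=1  [2]=1  [4]=1
  size 2 → [1,2]=2  [1,4]=2  [2,4]=2  [3,4]=1
  size 3 → [0,3,4]=1  [1,2,4]=6  [1,3,4]=3  [2,3,4]=3
  first=0(b) contributes 12
  first=1(u) contributes 4
  first=2(i) contributes 4
|[w]| = 20

20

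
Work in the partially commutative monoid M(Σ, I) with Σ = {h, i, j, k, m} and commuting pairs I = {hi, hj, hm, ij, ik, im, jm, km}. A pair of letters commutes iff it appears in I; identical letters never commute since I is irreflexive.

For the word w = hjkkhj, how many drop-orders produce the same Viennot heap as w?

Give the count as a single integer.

drop 0:h onto floor
drop 1:j onto floor
drop 2:k onto {0:h, 1:j}
drop 3:k onto {2:k}
drop 4:h onto {3:k}
drop 5:j onto {3:k}
ground layer = {0:h, 1:j}
drop-orders for the pieces not yet dropped (sum over which currently-grounded one goes next):
  1 to go: {4} 1  {5} 1
  2 to go: {4,5} 2
  3 to go: {3,4,5} 2
  4 to go: {2,3,4,5} 2
  if 0:h drops first: 2 orders
  if 1:j drops first: 2 orders
heap linearizations: 4

4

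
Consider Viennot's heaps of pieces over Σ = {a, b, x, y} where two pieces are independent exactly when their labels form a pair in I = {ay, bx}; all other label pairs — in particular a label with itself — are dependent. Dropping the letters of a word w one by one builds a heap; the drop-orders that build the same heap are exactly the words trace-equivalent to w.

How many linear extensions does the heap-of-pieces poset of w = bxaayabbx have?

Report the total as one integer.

24

piece 0:b — minimal
piece 1:x — minimal
piece 2:a rests on {0:b, 1:x}
piece 3:a rests on {2:a}
piece 4:y rests on {0:b, 1:x}
piece 5:a rests on {3:a}
piece 6:b rests on {4:y, 5:a}
piece 7:b rests on {6:b}
piece 8:x rests on {4:y, 5:a}
minimal pieces: {0:b, 1:x}
ways to finish when only these pieces remain (= sum over removing one remaining piece with nothing left below it):
  1 left: {7}→1  {8}→1
  2 left: {6,7}→1  {7,8}→2
  3 left: {6,7,8}→3
  4 left: {4,6,7,8}→3  {5,6,7,8}→3
  5 left: {3,5,6,7,8}→3  {4,5,6,7,8}→6
  6 left: {2,3,5,6,7,8}→3  {3,4,5,6,7,8}→9
  7 left: {2,3,4,5,6,7,8}→12
  placing 0:b first → 12 extensions
  placing 1:x first → 12 extensions
total linear extensions = 24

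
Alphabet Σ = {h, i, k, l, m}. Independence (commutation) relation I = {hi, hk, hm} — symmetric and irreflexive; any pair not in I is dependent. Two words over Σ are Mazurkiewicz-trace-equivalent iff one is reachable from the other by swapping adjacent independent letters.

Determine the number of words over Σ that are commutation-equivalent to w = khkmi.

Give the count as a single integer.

piece 0:k — minimal
piece 1:h — minimal
piece 2:k rests on {0:k}
piece 3:m rests on {2:k}
piece 4:i rests on {3:m}
minimal pieces: {0:k, 1:h}
ways to finish when only these pieces remain (= sum over removing one remaining piece with nothing left below it):
  1 left: {1}→1  {4}→1
  2 left: {1,4}→2  {3,4}→1
  3 left: {1,3,4}→3  {2,3,4}→1
  placing 0:k first → 4 extensions
  placing 1:h first → 1 extensions
total linear extensions = 5

5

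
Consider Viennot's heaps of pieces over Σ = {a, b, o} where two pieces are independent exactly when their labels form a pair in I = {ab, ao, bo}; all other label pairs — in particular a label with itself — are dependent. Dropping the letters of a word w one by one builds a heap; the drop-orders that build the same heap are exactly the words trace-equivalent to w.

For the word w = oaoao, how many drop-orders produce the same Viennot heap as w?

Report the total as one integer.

drop 0:o onto floor
drop 1:a onto floor
drop 2:o onto {0:o}
drop 3:a onto {1:a}
drop 4:o onto {2:o}
ground layer = {0:o, 1:a}
drop-orders for the pieces not yet dropped (sum over which currently-grounded one goes next):
  1 to go: {3} 1  {4} 1
  2 to go: {1,3} 1  {2,4} 1  {3,4} 2
  3 to go: {0,2,4} 1  {1,3,4} 3  {2,3,4} 3
  if 0:o drops first: 6 orders
  if 1:a drops first: 4 orders
heap linearizations: 10

10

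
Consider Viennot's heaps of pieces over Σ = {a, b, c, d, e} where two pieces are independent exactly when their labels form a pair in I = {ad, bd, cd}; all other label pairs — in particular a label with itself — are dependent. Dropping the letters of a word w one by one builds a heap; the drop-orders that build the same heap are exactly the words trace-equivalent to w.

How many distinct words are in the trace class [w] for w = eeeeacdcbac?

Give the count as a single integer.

#0=e has no predecessor
#1=e depends on [0:e]
#2=e depends on [1:e]
#3=e depends on [2:e]
#4=a depends on [3:e]
#5=c depends on [4:a]
#6=d depends on [3:e]
#7=c depends on [5:c]
#8=b depends on [7:c]
#9=a depends on [8:b]
#10=c depends on [9:a]
sources: [0:e]
N(rest) = Σ N(rest − s) over sources s of rest; N(one piece) = 1:
  size 1 → [6]=1  [10]=1
  size 2 → [6,10]=2  [9,10]=1
  size 3 → [6,9,10]=3  [8,9,10]=1
  size 4 → [6,8,9,10]=4  [7,8,9,10]=1
  size 5 → [5,7,8,9,10]=1  [6,7,8,9,10]=5
  size 6 → [4,5,7,8,9,10]=1  [5,6,7,8,9,10]=6
  size 7 → [4,5,6,7,8,9,10]=7
  size 8 → [3,4,5,6,7,8,9,10]=7
  size 9 → [2,3,4,5,6,7,8,9,10]=7
  first=0(e) contributes 7

7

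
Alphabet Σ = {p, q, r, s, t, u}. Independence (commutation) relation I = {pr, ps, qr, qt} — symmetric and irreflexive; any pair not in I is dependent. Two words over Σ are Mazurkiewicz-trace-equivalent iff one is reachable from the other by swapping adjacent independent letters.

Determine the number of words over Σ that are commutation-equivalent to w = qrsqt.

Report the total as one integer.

drop 0:q onto floor
drop 1:r onto floor
drop 2:s onto {0:q, 1:r}
drop 3:q onto {2:s}
drop 4:t onto {2:s}
ground layer = {0:q, 1:r}
drop-orders for the pieces not yet dropped (sum over which currently-grounded one goes next):
  1 to go: {3} 1  {4} 1
  2 to go: {3,4} 2
  3 to go: {2,3,4} 2
  if 0:q drops first: 2 orders
  if 1:r drops first: 2 orders
heap linearizations: 4

4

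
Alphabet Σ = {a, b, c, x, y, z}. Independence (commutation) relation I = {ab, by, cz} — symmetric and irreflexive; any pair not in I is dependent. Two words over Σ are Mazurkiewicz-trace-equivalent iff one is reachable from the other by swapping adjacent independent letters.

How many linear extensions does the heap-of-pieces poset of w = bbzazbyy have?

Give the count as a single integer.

3

#0=b has no predecessor
#1=b depends on [0:b]
#2=z depends on [1:b]
#3=a depends on [2:z]
#4=z depends on [3:a]
#5=b depends on [4:z]
#6=y depends on [4:z]
#7=y depends on [6:y]
sources: [0:b]
N(rest) = Σ N(rest − s) over sources s of rest; N(one piece) = 1:
  size 1 → [5]=1  [7]=1
  size 2 → [5,7]=2  [6,7]=1
  size 3 → [5,6,7]=3
  size 4 → [4,5,6,7]=3
  size 5 → [3,4,5,6,7]=3
  size 6 → [2,3,4,5,6,7]=3
  first=0(b) contributes 3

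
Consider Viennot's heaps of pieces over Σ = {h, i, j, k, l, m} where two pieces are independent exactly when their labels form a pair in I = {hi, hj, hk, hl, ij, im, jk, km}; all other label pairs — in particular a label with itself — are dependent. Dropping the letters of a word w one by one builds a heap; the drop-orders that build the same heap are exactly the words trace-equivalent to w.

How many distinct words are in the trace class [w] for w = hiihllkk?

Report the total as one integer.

28

piece 0:h — minimal
piece 1:i — minimal
piece 2:i rests on {1:i}
piece 3:h rests on {0:h}
piece 4:l rests on {2:i}
piece 5:l rests on {4:l}
piece 6:k rests on {5:l}
piece 7:k rests on {6:k}
minimal pieces: {0:h, 1:i}
ways to finish when only these pieces remain (= sum over removing one remaining piece with nothing left below it):
  1 left: {3}→1  {7}→1
  2 left: {0,3}→1  {3,7}→2  {6,7}→1
  3 left: {0,3,7}→3  {3,6,7}→3  {5,6,7}→1
  4 left: {0,3,6,7}→6  {3,5,6,7}→4  {4,5,6,7}→1
  5 left: {0,3,5,6,7}→10  {2,4,5,6,7}→1  {3,4,5,6,7}→5
  6 left: {0,3,4,5,6,7}→15  {1,2,4,5,6,7}→1  {2,3,4,5,6,7}→6
  placing 0:h first → 7 extensions
  placing 1:i first → 21 extensions
total linear extensions = 28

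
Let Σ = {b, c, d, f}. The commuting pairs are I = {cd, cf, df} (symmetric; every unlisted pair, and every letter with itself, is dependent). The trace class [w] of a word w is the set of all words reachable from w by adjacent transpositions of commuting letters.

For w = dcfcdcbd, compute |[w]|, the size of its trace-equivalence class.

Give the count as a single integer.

60

0(d) covers ∅
1(c) covers ∅
2(f) covers ∅
3(c) covers 1:c
4(d) covers 0:d
5(c) covers 3:c
6(b) covers 2:f, 4:d, 5:c
7(d) covers 6:b
floor of heap: 0:d, 1:c, 2:f
completions by unplaced set U, small U first (add the entries for U minus each lowest piece of U):
  |U|=1: {7}:1
  |U|=2: {6,7}:1
  |U|=3: {2,6,7}:1  {4,6,7}:1  {5,6,7}:1
  |U|=4: {0,4,6,7}:1  {2,4,6,7}:2  {2,5,6,7}:2  {3,5,6,7}:1  {4,5,6,7}:2
  |U|=5: {0,2,4,6,7}:3  {0,4,5,6,7}:3  {1,3,5,6,7}:1  {2,3,5,6,7}:3  {2,4,5,6,7}:6  {3,4,5,6,7}:3
  |U|=6: {0,2,4,5,6,7}:12  {0,3,4,5,6,7}:6  {1,2,3,5,6,7}:4  {1,3,4,5,6,7}:4  {2,3,4,5,6,7}:12
  start at 0(d): 20
  start at 1(c): 30
  start at 2(f): 10
sum over floor = 60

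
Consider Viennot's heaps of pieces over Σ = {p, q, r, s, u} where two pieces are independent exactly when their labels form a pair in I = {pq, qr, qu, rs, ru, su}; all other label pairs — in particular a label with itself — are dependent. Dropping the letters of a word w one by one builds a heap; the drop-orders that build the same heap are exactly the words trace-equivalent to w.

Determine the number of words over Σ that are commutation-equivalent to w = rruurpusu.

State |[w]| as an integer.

30

0(r) covers ∅
1(r) covers 0:r
2(u) covers ∅
3(u) covers 2:u
4(r) covers 1:r
5(p) covers 3:u, 4:r
6(u) covers 5:p
7(s) covers 5:p
8(u) covers 6:u
floor of heap: 0:r, 2:u
completions by unplaced set U, small U first (add the entries for U minus each lowest piece of U):
  |U|=1: {7}:1  {8}:1
  |U|=2: {6,8}:1  {7,8}:2
  |U|=3: {6,7,8}:3
  |U|=4: {5,6,7,8}:3
  |U|=5: {3,5,6,7,8}:3  {4,5,6,7,8}:3
  |U|=6: {1,4,5,6,7,8}:3  {2,3,5,6,7,8}:3  {3,4,5,6,7,8}:6
  |U|=7: {0,1,4,5,6,7,8}:3  {1,3,4,5,6,7,8}:9  {2,3,4,5,6,7,8}:9
  start at 0(r): 18
  start at 2(u): 12
sum over floor = 30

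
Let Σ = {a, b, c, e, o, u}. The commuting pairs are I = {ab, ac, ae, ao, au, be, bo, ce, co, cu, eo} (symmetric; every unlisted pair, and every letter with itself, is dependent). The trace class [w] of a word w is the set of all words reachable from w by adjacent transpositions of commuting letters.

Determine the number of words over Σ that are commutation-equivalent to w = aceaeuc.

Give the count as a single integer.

piece 0:a — minimal
piece 1:c — minimal
piece 2:e — minimal
piece 3:a rests on {0:a}
piece 4:e rests on {2:e}
piece 5:u rests on {4:e}
piece 6:c rests on {1:c}
minimal pieces: {0:a, 1:c, 2:e}
ways to finish when only these pieces remain (= sum over removing one remaining piece with nothing left below it):
  1 left: {3}→1  {5}→1  {6}→1
  2 left: {0,3}→1  {1,6}→1  {3,5}→2  {3,6}→2  {4,5}→1  {5,6}→2
  3 left: {0,3,5}→3  {0,3,6}→3  {1,3,6}→3  {1,5,6}→3  {2,4,5}→1  {3,4,5}→3  {3,5,6}→6  {4,5,6}→3
  4 left: {0,1,3,6}→6  {0,3,4,5}→6  {0,3,5,6}→12  {1,3,5,6}→12  {1,4,5,6}→6  {2,3,4,5}→4  {2,4,5,6}→4  {3,4,5,6}→12
  5 left: {0,1,3,5,6}→30  {0,2,3,4,5}→10  {0,3,4,5,6}→30  {1,2,4,5,6}→10  {1,3,4,5,6}→30  {2,3,4,5,6}→20
  placing 0:a first → 60 extensions
  placing 1:c first → 60 extensions
  placing 2:e first → 90 extensions
total linear extensions = 210

210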